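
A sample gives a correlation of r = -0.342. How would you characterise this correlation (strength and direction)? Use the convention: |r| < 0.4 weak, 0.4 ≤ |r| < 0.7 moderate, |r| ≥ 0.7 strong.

weak negative

r = -0.342 < 0 so the relationship is negative.
|r| = 0.342, which falls in the weak range.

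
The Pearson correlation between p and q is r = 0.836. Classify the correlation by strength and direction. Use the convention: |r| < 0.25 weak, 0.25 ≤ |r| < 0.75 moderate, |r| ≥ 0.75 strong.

strong positive

r = 0.836 > 0 so the relationship is positive.
|r| = 0.836, which falls in the strong range.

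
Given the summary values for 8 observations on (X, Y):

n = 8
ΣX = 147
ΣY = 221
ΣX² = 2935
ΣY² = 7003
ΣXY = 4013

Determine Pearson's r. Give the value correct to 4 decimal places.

-0.1045

r = (nΣXY − ΣXΣY) / √[(nΣX² − (ΣX)²)(nΣY² − (ΣY)²)]
Numerator: 8×4013 − 147×221 = -383
Denominator: √[(23480 − 21609)(56024 − 48841)] = √[1871 × 7183] = 3665.9778
r = -383 / 3665.9778 ≈ -0.1045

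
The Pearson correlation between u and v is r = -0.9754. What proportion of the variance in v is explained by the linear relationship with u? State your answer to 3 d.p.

r² = (-0.9754)² = 0.951

0.951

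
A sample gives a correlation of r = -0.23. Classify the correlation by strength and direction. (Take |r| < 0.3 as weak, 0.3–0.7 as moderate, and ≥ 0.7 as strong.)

r = -0.23 < 0 so the relationship is negative.
|r| = 0.23, which falls in the weak range.

weak negative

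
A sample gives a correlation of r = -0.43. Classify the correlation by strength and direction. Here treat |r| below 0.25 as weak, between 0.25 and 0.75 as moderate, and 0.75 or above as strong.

moderate negative

r = -0.43 < 0 so the relationship is negative.
|r| = 0.43, which falls in the moderate range.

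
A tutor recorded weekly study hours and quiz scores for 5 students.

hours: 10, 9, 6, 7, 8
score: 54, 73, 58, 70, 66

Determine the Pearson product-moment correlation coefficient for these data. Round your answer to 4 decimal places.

-0.0987

n = 5, Σx = 40, Σy = 321, Σx² = 330, Σy² = 20865, Σxy = 2563
nΣxy − ΣxΣy = 12815 − 12840 = -25
nΣx² − (Σx)² = 1650 − 1600 = 50; nΣy² − (Σy)² = 104325 − 103041 = 1284
r = -25 / √(50 × 1284) = -25 / 253.3772 ≈ -0.0987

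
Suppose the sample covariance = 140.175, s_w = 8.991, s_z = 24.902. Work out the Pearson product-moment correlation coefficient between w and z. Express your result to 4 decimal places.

0.6261

r = Cov(w,z) / (s_w · s_z) = 140.175 / (8.991 × 24.902)
  = 140.175 / 223.8939 ≈ 0.6261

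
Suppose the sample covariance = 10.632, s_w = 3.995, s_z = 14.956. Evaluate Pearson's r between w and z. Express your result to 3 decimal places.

r = Cov(w,z) / (s_w · s_z) = 10.632 / (3.995 × 14.956)
  = 10.632 / 59.7492 ≈ 0.178

0.178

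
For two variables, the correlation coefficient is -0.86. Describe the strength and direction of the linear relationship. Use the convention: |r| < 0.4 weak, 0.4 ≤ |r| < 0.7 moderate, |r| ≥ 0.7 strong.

r = -0.86 < 0 so the relationship is negative.
|r| = 0.86, which falls in the strong range.

strong negative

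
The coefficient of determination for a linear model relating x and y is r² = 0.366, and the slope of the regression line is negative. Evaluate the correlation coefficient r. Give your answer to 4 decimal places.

-0.6050

|r| = √0.366 = 0.6050
The association is negative, so r = −0.6050.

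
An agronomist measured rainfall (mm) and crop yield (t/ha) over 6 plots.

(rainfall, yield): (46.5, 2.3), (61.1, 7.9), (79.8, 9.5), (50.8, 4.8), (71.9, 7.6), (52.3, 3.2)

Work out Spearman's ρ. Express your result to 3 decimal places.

0.886

Rank rainfall: 1, 4, 6, 2, 5, 3
Rank yield: 1, 5, 6, 3, 4, 2
d = rank(rainfall) − rank(yield): 0, -1, 0, -1, 1, 1; Σd² = 4
ρ = 1 − 6Σd² / [n(n²−1)] = 1 − 6×4 / (6×35) = 1 − 24/210 ≈ 0.886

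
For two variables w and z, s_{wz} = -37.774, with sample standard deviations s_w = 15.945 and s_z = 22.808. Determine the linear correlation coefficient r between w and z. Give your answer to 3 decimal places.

-0.104

r = Cov(w,z) / (s_w · s_z) = -37.774 / (15.945 × 22.808)
  = -37.774 / 363.6736 ≈ -0.104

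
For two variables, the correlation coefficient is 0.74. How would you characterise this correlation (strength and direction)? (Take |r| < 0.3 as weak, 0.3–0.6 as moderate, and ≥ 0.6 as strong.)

strong positive

r = 0.74 > 0 so the relationship is positive.
|r| = 0.74, which falls in the strong range.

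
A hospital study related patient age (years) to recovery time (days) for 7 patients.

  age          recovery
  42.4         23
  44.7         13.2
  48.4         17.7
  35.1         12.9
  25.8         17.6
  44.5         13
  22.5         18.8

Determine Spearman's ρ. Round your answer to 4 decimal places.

-0.1429

Rank age: 4, 6, 7, 3, 2, 5, 1
Rank recovery: 7, 3, 5, 1, 4, 2, 6
d = rank(age) − rank(recovery): -3, 3, 2, 2, -2, 3, -5; Σd² = 64
ρ = 1 − 6Σd² / [n(n²−1)] = 1 − 6×64 / (7×48) = 1 − 384/336 ≈ -0.1429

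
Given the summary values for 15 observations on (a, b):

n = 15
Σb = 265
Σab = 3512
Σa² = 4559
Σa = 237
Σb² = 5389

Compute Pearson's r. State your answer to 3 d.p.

-0.889

r = (nΣab − ΣaΣb) / √[(nΣa² − (Σa)²)(nΣb² − (Σb)²)]
Numerator: 15×3512 − 237×265 = -10125
Denominator: √[(68385 − 56169)(80835 − 70225)] = √[12216 × 10610] = 11384.7161
r = -10125 / 11384.7161 ≈ -0.889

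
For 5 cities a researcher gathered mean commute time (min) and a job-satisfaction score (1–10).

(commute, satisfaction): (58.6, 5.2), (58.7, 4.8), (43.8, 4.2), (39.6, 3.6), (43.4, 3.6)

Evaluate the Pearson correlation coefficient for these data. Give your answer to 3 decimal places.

n = 5, Σx = 244.1, Σy = 21.4, Σx² = 12249.81, Σy² = 93.64, Σxy = 1069.24
nΣxy − ΣxΣy = 5346.2 − 5223.74 = 122.46
nΣx² − (Σx)² = 61249.05 − 59584.81 = 1664.24; nΣy² − (Σy)² = 468.2 − 457.96 = 10.24
r = 122.46 / √(1664.24 × 10.24) = 122.46 / 130.5443 ≈ 0.938

0.938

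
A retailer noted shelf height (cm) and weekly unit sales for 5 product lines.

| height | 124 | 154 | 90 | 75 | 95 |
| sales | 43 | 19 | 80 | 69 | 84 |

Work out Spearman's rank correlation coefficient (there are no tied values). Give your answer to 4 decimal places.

-0.6000

Rank height: 4, 5, 2, 1, 3
Rank sales: 2, 1, 4, 3, 5
d = rank(height) − rank(sales): 2, 4, -2, -2, -2; Σd² = 32
ρ = 1 − 6Σd² / [n(n²−1)] = 1 − 6×32 / (5×24) = 1 − 192/120 ≈ -0.6000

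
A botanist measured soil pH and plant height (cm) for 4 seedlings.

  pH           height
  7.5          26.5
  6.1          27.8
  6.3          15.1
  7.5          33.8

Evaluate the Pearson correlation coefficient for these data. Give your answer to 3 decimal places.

0.568

n = 4, Σx = 27.4, Σy = 103.2, Σx² = 189.4, Σy² = 2845.54, Σxy = 716.96
nΣxy − ΣxΣy = 2867.84 − 2827.68 = 40.16
nΣx² − (Σx)² = 757.6 − 750.76 = 6.84; nΣy² − (Σy)² = 11382.16 − 10650.24 = 731.92
r = 40.16 / √(6.84 × 731.92) = 40.16 / 70.7554 ≈ 0.568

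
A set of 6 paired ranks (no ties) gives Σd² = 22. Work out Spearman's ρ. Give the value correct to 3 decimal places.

0.371

ρ = 1 − 6Σd² / [n(n²−1)] = 1 − 6×22 / (6×35)
  = 1 − 132/210 = 1 − 0.6286 ≈ 0.371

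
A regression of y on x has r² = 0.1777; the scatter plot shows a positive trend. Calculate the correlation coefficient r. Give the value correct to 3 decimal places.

|r| = √0.1777 = 0.422
The association is positive, so r = 0.422.

0.422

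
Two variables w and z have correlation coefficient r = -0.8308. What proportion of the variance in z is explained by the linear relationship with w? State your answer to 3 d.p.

0.690

r² = (-0.8308)² = 0.690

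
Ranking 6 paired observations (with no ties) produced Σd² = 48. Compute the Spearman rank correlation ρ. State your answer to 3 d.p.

-0.371

ρ = 1 − 6Σd² / [n(n²−1)] = 1 − 6×48 / (6×35)
  = 1 − 288/210 = 1 − 1.3714 ≈ -0.371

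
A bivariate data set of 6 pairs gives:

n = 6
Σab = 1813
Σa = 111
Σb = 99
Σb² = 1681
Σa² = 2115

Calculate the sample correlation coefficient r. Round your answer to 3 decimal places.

r = (nΣab − ΣaΣb) / √[(nΣa² − (Σa)²)(nΣb² − (Σb)²)]
Numerator: 6×1813 − 111×99 = -111
Denominator: √[(12690 − 12321)(10086 − 9801)] = √[369 × 285] = 324.2915
r = -111 / 324.2915 ≈ -0.342

-0.342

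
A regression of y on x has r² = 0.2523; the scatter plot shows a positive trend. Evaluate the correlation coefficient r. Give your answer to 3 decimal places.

|r| = √0.2523 = 0.502
The association is positive, so r = 0.502.

0.502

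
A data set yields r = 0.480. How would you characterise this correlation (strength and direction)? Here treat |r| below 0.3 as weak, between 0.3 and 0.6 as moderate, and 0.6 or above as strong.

moderate positive

r = 0.480 > 0 so the relationship is positive.
|r| = 0.480, which falls in the moderate range.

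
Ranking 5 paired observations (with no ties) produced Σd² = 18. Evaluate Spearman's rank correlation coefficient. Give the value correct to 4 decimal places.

ρ = 1 − 6Σd² / [n(n²−1)] = 1 − 6×18 / (5×24)
  = 1 − 108/120 = 1 − 0.90000 ≈ 0.1000

0.1000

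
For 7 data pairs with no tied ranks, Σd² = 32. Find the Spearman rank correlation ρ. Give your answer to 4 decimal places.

ρ = 1 − 6Σd² / [n(n²−1)] = 1 − 6×32 / (7×48)
  = 1 − 192/336 = 1 − 0.57143 ≈ 0.4286

0.4286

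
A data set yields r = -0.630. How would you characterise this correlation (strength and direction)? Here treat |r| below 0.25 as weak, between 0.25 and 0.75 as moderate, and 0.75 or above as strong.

moderate negative

r = -0.630 < 0 so the relationship is negative.
|r| = 0.630, which falls in the moderate range.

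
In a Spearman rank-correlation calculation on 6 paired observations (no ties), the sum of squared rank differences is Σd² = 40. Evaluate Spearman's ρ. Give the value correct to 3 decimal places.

-0.143

ρ = 1 − 6Σd² / [n(n²−1)] = 1 − 6×40 / (6×35)
  = 1 − 240/210 = 1 − 1.1429 ≈ -0.143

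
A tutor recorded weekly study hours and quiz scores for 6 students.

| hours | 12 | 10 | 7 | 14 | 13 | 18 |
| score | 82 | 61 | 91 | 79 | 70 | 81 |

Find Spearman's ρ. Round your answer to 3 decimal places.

Rank hours: 3, 2, 1, 5, 4, 6
Rank score: 5, 1, 6, 3, 2, 4
d = rank(hours) − rank(score): -2, 1, -5, 2, 2, 2; Σd² = 42
ρ = 1 − 6Σd² / [n(n²−1)] = 1 − 6×42 / (6×35) = 1 − 252/210 ≈ -0.200

-0.200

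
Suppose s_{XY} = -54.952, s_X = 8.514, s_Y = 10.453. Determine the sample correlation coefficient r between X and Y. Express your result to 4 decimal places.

r = Cov(X,Y) / (s_X · s_Y) = -54.952 / (8.514 × 10.453)
  = -54.952 / 88.9968 ≈ -0.6175

-0.6175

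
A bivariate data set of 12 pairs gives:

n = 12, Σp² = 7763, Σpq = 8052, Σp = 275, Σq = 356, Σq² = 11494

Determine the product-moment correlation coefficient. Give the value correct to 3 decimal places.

r = (nΣpq − ΣpΣq) / √[(nΣp² − (Σp)²)(nΣq² − (Σq)²)]
Numerator: 12×8052 − 275×356 = -1276
Denominator: √[(93156 − 75625)(137928 − 126736)] = √[17531 × 11192] = 14007.3892
r = -1276 / 14007.3892 ≈ -0.091

-0.091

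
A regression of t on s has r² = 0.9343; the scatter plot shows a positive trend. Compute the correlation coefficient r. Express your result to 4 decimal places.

|r| = √0.9343 = 0.9666
The association is positive, so r = 0.9666.

0.9666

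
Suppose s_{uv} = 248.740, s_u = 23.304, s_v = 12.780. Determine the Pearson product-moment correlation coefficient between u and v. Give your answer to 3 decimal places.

r = Cov(u,v) / (s_u · s_v) = 248.740 / (23.304 × 12.780)
  = 248.740 / 297.8251 ≈ 0.835

0.835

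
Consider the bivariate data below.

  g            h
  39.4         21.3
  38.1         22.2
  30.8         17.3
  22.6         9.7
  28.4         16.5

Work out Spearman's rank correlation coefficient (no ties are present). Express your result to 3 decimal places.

Rank g: 5, 4, 3, 1, 2
Rank h: 4, 5, 3, 1, 2
d = rank(g) − rank(h): 1, -1, 0, 0, 0; Σd² = 2
ρ = 1 − 6Σd² / [n(n²−1)] = 1 − 6×2 / (5×24) = 1 − 12/120 ≈ 0.900

0.900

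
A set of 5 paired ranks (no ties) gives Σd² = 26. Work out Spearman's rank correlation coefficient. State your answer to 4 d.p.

ρ = 1 − 6Σd² / [n(n²−1)] = 1 − 6×26 / (5×24)
  = 1 − 156/120 = 1 − 1.30000 ≈ -0.3000

-0.3000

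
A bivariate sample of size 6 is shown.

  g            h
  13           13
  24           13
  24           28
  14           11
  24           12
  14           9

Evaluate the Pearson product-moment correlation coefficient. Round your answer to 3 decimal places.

0.521

n = 6, Σg = 113, Σh = 86, Σg² = 2289, Σh² = 1468, Σgh = 1721
nΣgh − ΣgΣh = 10326 − 9718 = 608
nΣg² − (Σg)² = 13734 − 12769 = 965; nΣh² − (Σh)² = 8808 − 7396 = 1412
r = 608 / √(965 × 1412) = 608 / 1167.2960 ≈ 0.521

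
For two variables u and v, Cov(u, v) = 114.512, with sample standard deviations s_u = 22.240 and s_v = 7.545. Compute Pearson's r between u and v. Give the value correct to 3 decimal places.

r = Cov(u,v) / (s_u · s_v) = 114.512 / (22.240 × 7.545)
  = 114.512 / 167.8008 ≈ 0.682

0.682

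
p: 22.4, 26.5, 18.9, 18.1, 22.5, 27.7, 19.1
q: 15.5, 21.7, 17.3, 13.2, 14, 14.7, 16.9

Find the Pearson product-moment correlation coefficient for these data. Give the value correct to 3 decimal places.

0.326

n = 7, Σp = 155.2, Σq = 113.3, Σp² = 3527.18, Σq² = 1882.37, Σpq = 2533.12
nΣpq − ΣpΣq = 17731.84 − 17584.16 = 147.68
nΣp² − (Σp)² = 24690.26 − 24087.04 = 603.22; nΣq² − (Σq)² = 13176.59 − 12836.89 = 339.7
r = 147.68 / √(603.22 × 339.7) = 147.68 / 452.6741 ≈ 0.326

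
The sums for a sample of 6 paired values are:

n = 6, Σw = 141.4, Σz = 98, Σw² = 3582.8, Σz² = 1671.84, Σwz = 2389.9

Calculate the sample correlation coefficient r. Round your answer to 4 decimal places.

r = (nΣwz − ΣwΣz) / √[(nΣw² − (Σw)²)(nΣz² − (Σz)²)]
Numerator: 6×2389.9 − 141.4×98 = 482.2
Denominator: √[(21496.8 − 19993.96)(10031.04 − 9604)] = √[1502.84 × 427.04] = 801.1072
r = 482.2 / 801.1072 ≈ 0.6019

0.6019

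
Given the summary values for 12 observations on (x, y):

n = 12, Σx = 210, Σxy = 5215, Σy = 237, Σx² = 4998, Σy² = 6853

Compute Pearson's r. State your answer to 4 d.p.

0.6297

r = (nΣxy − ΣxΣy) / √[(nΣx² − (Σx)²)(nΣy² − (Σy)²)]
Numerator: 12×5215 − 210×237 = 12810
Denominator: √[(59976 − 44100)(82236 − 56169)] = √[15876 × 26067] = 20343.0502
r = 12810 / 20343.0502 ≈ 0.6297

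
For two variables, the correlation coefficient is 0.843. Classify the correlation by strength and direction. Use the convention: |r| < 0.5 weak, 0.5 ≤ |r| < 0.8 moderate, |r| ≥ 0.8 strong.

strong positive

r = 0.843 > 0 so the relationship is positive.
|r| = 0.843, which falls in the strong range.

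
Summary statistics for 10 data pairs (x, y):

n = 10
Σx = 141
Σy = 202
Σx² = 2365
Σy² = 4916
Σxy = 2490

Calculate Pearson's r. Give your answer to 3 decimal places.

r = (nΣxy − ΣxΣy) / √[(nΣx² − (Σx)²)(nΣy² − (Σy)²)]
Numerator: 10×2490 − 141×202 = -3582
Denominator: √[(23650 − 19881)(49160 − 40804)] = √[3769 × 8356] = 5611.9305
r = -3582 / 5611.9305 ≈ -0.638

-0.638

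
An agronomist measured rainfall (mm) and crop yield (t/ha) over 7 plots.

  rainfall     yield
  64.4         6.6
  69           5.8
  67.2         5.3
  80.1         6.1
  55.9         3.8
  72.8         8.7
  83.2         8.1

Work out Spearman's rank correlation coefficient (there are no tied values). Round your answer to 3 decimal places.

0.643

Rank rainfall: 2, 4, 3, 6, 1, 5, 7
Rank yield: 5, 3, 2, 4, 1, 7, 6
d = rank(rainfall) − rank(yield): -3, 1, 1, 2, 0, -2, 1; Σd² = 20
ρ = 1 − 6Σd² / [n(n²−1)] = 1 − 6×20 / (7×48) = 1 − 120/336 ≈ 0.643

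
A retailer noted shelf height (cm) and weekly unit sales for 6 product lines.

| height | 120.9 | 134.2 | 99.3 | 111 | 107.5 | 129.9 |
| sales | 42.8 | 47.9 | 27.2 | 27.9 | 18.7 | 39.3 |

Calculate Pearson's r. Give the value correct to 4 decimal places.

n = 6, Σx = 702.8, Σy = 203.8, Σx² = 83238.2, Σy² = 7538.68, Σxy = 24515.88
nΣxy − ΣxΣy = 147095.28 − 143230.64 = 3864.64
nΣx² − (Σx)² = 499429.2 − 493927.84 = 5501.36; nΣy² − (Σy)² = 45232.08 − 41534.44 = 3697.64
r = 3864.64 / √(5501.36 × 3697.64) = 3864.64 / 4510.2160 ≈ 0.8569

0.8569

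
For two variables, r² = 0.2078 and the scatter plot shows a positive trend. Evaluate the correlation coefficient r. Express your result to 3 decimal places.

0.456

|r| = √0.2078 = 0.456
The association is positive, so r = 0.456.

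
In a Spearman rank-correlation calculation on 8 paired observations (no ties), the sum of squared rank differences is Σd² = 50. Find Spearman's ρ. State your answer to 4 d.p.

ρ = 1 − 6Σd² / [n(n²−1)] = 1 − 6×50 / (8×63)
  = 1 − 300/504 = 1 − 0.59524 ≈ 0.4048

0.4048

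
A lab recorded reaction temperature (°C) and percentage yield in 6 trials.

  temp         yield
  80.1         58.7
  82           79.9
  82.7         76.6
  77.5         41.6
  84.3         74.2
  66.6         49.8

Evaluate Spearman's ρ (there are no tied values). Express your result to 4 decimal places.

Rank temp: 3, 4, 5, 2, 6, 1
Rank yield: 3, 6, 5, 1, 4, 2
d = rank(temp) − rank(yield): 0, -2, 0, 1, 2, -1; Σd² = 10
ρ = 1 − 6Σd² / [n(n²−1)] = 1 − 6×10 / (6×35) = 1 − 60/210 ≈ 0.7143

0.7143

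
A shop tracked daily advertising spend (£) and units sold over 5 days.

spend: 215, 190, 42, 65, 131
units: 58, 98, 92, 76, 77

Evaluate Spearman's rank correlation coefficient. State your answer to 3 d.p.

Rank spend: 5, 4, 1, 2, 3
Rank units: 1, 5, 4, 2, 3
d = rank(spend) − rank(units): 4, -1, -3, 0, 0; Σd² = 26
ρ = 1 − 6Σd² / [n(n²−1)] = 1 − 6×26 / (5×24) = 1 − 156/120 ≈ -0.300

-0.300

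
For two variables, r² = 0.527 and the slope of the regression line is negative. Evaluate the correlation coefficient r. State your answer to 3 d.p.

-0.726

|r| = √0.527 = 0.726
The association is negative, so r = −0.726.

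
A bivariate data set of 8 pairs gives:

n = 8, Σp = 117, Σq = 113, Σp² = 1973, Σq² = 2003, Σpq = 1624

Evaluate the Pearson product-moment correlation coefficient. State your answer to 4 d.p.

-0.0877

r = (nΣpq − ΣpΣq) / √[(nΣp² − (Σp)²)(nΣq² − (Σq)²)]
Numerator: 8×1624 − 117×113 = -229
Denominator: √[(15784 − 13689)(16024 − 12769)] = √[2095 × 3255] = 2611.3646
r = -229 / 2611.3646 ≈ -0.0877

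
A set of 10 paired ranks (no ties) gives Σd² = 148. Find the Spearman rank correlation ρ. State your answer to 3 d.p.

0.103

ρ = 1 − 6Σd² / [n(n²−1)] = 1 − 6×148 / (10×99)
  = 1 − 888/990 = 1 − 0.8970 ≈ 0.103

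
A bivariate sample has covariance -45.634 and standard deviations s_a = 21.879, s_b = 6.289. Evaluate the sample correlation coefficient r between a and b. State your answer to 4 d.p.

r = Cov(a,b) / (s_a · s_b) = -45.634 / (21.879 × 6.289)
  = -45.634 / 137.5970 ≈ -0.3316

-0.3316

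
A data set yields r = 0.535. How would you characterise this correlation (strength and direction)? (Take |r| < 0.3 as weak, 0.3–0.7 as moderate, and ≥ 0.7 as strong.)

moderate positive

r = 0.535 > 0 so the relationship is positive.
|r| = 0.535, which falls in the moderate range.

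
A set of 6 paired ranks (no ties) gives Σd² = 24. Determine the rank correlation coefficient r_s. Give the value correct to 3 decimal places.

ρ = 1 − 6Σd² / [n(n²−1)] = 1 − 6×24 / (6×35)
  = 1 − 144/210 = 1 − 0.6857 ≈ 0.314

0.314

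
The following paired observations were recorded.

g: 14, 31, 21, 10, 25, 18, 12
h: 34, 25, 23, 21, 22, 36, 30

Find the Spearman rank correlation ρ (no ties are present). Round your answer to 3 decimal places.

0.000

Rank g: 3, 7, 5, 1, 6, 4, 2
Rank h: 6, 4, 3, 1, 2, 7, 5
d = rank(g) − rank(h): -3, 3, 2, 0, 4, -3, -3; Σd² = 56
ρ = 1 − 6Σd² / [n(n²−1)] = 1 − 6×56 / (7×48) = 1 − 336/336 ≈ 0.000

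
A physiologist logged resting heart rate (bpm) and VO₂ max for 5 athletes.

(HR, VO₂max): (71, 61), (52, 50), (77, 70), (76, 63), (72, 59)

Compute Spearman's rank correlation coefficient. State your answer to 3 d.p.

0.900

Rank HR: 2, 1, 5, 4, 3
Rank VO₂max: 3, 1, 5, 4, 2
d = rank(HR) − rank(VO₂max): -1, 0, 0, 0, 1; Σd² = 2
ρ = 1 − 6Σd² / [n(n²−1)] = 1 − 6×2 / (5×24) = 1 − 12/120 ≈ 0.900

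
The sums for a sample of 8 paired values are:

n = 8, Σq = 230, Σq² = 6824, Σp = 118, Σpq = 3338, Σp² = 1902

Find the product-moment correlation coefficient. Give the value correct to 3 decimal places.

-0.295

r = (nΣpq − ΣpΣq) / √[(nΣp² − (Σp)²)(nΣq² − (Σq)²)]
Numerator: 8×3338 − 118×230 = -436
Denominator: √[(15216 − 13924)(54592 − 52900)] = √[1292 × 1692] = 1478.5344
r = -436 / 1478.5344 ≈ -0.295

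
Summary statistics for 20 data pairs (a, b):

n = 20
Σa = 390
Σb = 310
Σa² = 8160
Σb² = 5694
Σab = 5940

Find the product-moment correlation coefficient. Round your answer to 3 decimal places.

r = (nΣab − ΣaΣb) / √[(nΣa² − (Σa)²)(nΣb² − (Σb)²)]
Numerator: 20×5940 − 390×310 = -2100
Denominator: √[(163200 − 152100)(113880 − 96100)] = √[11100 × 17780] = 14048.4163
r = -2100 / 14048.4163 ≈ -0.149

-0.149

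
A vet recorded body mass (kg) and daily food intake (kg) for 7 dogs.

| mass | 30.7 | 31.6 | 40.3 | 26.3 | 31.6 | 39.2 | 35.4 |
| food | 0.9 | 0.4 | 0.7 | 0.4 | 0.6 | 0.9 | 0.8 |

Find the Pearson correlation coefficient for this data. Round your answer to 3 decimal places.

n = 7, Σx = 235.1, Σy = 4.7, Σx² = 8045.19, Σy² = 3.43, Σxy = 161.56
nΣxy − ΣxΣy = 1130.92 − 1104.97 = 25.95
nΣx² − (Σx)² = 56316.33 − 55272.01 = 1044.32; nΣy² − (Σy)² = 24.01 − 22.09 = 1.92
r = 25.95 / √(1044.32 × 1.92) = 25.95 / 44.7783 ≈ 0.580

0.580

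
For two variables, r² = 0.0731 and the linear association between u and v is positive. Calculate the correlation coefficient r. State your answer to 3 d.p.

0.270

|r| = √0.0731 = 0.270
The association is positive, so r = 0.270.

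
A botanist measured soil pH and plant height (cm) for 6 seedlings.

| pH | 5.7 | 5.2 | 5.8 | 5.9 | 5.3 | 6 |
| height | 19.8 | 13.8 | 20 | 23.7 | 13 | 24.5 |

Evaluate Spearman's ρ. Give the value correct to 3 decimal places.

Rank pH: 3, 1, 4, 5, 2, 6
Rank height: 3, 2, 4, 5, 1, 6
d = rank(pH) − rank(height): 0, -1, 0, 0, 1, 0; Σd² = 2
ρ = 1 − 6Σd² / [n(n²−1)] = 1 − 6×2 / (6×35) = 1 − 12/210 ≈ 0.943

0.943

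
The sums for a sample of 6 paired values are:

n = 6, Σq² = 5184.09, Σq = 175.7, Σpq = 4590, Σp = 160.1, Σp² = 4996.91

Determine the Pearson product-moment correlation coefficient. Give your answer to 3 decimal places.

-0.584

r = (nΣpq − ΣpΣq) / √[(nΣp² − (Σp)²)(nΣq² − (Σq)²)]
Numerator: 6×4590 − 160.1×175.7 = -589.57
Denominator: √[(29981.46 − 25632.01)(31104.54 − 30870.49)] = √[4349.45 × 234.05] = 1008.9543
r = -589.57 / 1008.9543 ≈ -0.584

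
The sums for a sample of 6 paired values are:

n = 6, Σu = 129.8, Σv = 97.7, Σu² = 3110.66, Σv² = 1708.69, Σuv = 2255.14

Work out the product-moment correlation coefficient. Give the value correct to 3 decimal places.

0.750

r = (nΣuv − ΣuΣv) / √[(nΣu² − (Σu)²)(nΣv² − (Σv)²)]
Numerator: 6×2255.14 − 129.8×97.7 = 849.38
Denominator: √[(18663.96 − 16848.04)(10252.14 − 9545.29)] = √[1815.92 × 706.85] = 1132.9532
r = 849.38 / 1132.9532 ≈ 0.750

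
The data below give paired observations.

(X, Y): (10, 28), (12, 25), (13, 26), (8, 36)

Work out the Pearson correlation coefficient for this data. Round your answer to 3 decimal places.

n = 4, ΣX = 43, ΣY = 115, ΣX² = 477, ΣY² = 3381, ΣXY = 1206
nΣXY − ΣXΣY = 4824 − 4945 = -121
nΣX² − (ΣX)² = 1908 − 1849 = 59; nΣY² − (ΣY)² = 13524 − 13225 = 299
r = -121 / √(59 × 299) = -121 / 132.8194 ≈ -0.911

-0.911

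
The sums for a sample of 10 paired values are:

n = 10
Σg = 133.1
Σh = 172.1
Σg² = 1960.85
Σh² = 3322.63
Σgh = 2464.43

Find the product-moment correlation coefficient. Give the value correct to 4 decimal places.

0.6650

r = (nΣgh − ΣgΣh) / √[(nΣg² − (Σg)²)(nΣh² − (Σh)²)]
Numerator: 10×2464.43 − 133.1×172.1 = 1737.79
Denominator: √[(19608.5 − 17715.61)(33226.3 − 29618.41)] = √[1892.89 × 3607.89] = 2613.3004
r = 1737.79 / 2613.3004 ≈ 0.6650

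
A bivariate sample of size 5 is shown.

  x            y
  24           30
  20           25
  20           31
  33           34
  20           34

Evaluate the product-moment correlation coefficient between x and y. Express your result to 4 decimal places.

n = 5, Σx = 117, Σy = 154, Σx² = 2865, Σy² = 4798, Σxy = 3642
nΣxy − ΣxΣy = 18210 − 18018 = 192
nΣx² − (Σx)² = 14325 − 13689 = 636; nΣy² − (Σy)² = 23990 − 23716 = 274
r = 192 / √(636 × 274) = 192 / 417.4494 ≈ 0.4599

0.4599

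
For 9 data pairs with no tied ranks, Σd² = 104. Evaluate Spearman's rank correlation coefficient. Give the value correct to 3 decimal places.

0.133

ρ = 1 − 6Σd² / [n(n²−1)] = 1 − 6×104 / (9×80)
  = 1 − 624/720 = 1 − 0.8667 ≈ 0.133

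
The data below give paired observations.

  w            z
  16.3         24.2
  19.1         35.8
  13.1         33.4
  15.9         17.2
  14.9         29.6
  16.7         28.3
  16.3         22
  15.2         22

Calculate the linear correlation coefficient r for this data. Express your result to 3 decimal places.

0.121

n = 8, Σw = 127.5, Σz = 212.5, Σw² = 2052.55, Σz² = 5923.73, Σwz = 3395.91
nΣwz − ΣwΣz = 27167.28 − 27093.75 = 73.53
nΣw² − (Σw)² = 16420.4 − 16256.25 = 164.15; nΣz² − (Σz)² = 47389.84 − 45156.25 = 2233.59
r = 73.53 / √(164.15 × 2233.59) = 73.53 / 605.5112 ≈ 0.121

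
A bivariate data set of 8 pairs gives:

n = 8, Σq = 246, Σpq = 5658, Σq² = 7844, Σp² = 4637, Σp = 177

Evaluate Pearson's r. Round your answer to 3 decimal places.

r = (nΣpq − ΣpΣq) / √[(nΣp² − (Σp)²)(nΣq² − (Σq)²)]
Numerator: 8×5658 − 177×246 = 1722
Denominator: √[(37096 − 31329)(62752 − 60516)] = √[5767 × 2236] = 3590.9625
r = 1722 / 3590.9625 ≈ 0.480

0.480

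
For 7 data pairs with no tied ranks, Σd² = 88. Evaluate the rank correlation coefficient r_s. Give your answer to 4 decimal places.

-0.5714

ρ = 1 − 6Σd² / [n(n²−1)] = 1 − 6×88 / (7×48)
  = 1 − 528/336 = 1 − 1.57143 ≈ -0.5714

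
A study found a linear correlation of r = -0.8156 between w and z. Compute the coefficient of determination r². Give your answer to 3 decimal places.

r² = (-0.8156)² = 0.665

0.665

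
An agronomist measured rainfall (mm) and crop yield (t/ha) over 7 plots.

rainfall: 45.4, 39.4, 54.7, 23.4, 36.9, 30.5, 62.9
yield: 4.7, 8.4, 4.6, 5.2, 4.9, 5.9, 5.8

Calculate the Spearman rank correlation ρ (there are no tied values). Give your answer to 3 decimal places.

Rank rainfall: 5, 4, 6, 1, 3, 2, 7
Rank yield: 2, 7, 1, 4, 3, 6, 5
d = rank(rainfall) − rank(yield): 3, -3, 5, -3, 0, -4, 2; Σd² = 72
ρ = 1 − 6Σd² / [n(n²−1)] = 1 − 6×72 / (7×48) = 1 − 432/336 ≈ -0.286

-0.286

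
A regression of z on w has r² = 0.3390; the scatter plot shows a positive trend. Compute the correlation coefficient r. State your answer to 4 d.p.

0.5822

|r| = √0.3390 = 0.5822
The association is positive, so r = 0.5822.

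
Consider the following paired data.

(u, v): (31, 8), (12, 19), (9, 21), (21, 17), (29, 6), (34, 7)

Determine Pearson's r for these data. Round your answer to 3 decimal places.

n = 6, Σu = 136, Σv = 78, Σu² = 3624, Σv² = 1240, Σuv = 1434
nΣuv − ΣuΣv = 8604 − 10608 = -2004
nΣu² − (Σu)² = 21744 − 18496 = 3248; nΣv² − (Σv)² = 7440 − 6084 = 1356
r = -2004 / √(3248 × 1356) = -2004 / 2098.6396 ≈ -0.955

-0.955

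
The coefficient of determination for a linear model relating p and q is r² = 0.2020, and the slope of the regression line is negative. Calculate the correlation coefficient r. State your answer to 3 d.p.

-0.449

|r| = √0.2020 = 0.449
The association is negative, so r = −0.449.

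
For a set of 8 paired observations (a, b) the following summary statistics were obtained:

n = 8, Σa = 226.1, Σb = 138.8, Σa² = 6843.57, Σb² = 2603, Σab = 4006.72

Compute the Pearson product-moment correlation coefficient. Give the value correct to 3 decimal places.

r = (nΣab − ΣaΣb) / √[(nΣa² − (Σa)²)(nΣb² − (Σb)²)]
Numerator: 8×4006.72 − 226.1×138.8 = 671.08
Denominator: √[(54748.56 − 51121.21)(20824 − 19265.44)] = √[3627.35 × 1558.56] = 2377.6969
r = 671.08 / 2377.6969 ≈ 0.282

0.282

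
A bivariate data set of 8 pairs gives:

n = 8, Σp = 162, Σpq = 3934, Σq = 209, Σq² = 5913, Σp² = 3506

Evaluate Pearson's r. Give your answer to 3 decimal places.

-0.933

r = (nΣpq − ΣpΣq) / √[(nΣp² − (Σp)²)(nΣq² − (Σq)²)]
Numerator: 8×3934 − 162×209 = -2386
Denominator: √[(28048 − 26244)(47304 − 43681)] = √[1804 × 3623] = 2556.5391
r = -2386 / 2556.5391 ≈ -0.933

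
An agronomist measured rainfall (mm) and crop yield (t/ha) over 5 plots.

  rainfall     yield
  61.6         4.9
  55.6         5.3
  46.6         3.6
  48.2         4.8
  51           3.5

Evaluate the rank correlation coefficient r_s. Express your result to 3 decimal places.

0.600

Rank rainfall: 5, 4, 1, 2, 3
Rank yield: 4, 5, 2, 3, 1
d = rank(rainfall) − rank(yield): 1, -1, -1, -1, 2; Σd² = 8
ρ = 1 − 6Σd² / [n(n²−1)] = 1 − 6×8 / (5×24) = 1 − 48/120 ≈ 0.600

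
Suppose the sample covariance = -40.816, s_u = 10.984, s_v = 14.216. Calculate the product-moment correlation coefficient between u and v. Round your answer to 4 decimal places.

r = Cov(u,v) / (s_u · s_v) = -40.816 / (10.984 × 14.216)
  = -40.816 / 156.1485 ≈ -0.2614

-0.2614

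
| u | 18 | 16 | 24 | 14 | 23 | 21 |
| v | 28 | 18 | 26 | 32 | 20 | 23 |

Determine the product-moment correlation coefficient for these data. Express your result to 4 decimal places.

n = 6, Σu = 116, Σv = 147, Σu² = 2322, Σv² = 3737, Σuv = 2807
nΣuv − ΣuΣv = 16842 − 17052 = -210
nΣu² − (Σu)² = 13932 − 13456 = 476; nΣv² − (Σv)² = 22422 − 21609 = 813
r = -210 / √(476 × 813) = -210 / 622.0836 ≈ -0.3376

-0.3376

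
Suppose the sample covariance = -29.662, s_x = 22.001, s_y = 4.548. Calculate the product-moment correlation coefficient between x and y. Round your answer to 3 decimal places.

-0.296

r = Cov(x,y) / (s_x · s_y) = -29.662 / (22.001 × 4.548)
  = -29.662 / 100.0605 ≈ -0.296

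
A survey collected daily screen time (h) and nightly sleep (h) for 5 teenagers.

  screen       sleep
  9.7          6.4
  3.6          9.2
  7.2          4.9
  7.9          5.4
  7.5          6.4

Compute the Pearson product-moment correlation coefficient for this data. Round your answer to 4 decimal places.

n = 5, Σx = 35.9, Σy = 32.3, Σx² = 277.55, Σy² = 219.73, Σxy = 221.14
nΣxy − ΣxΣy = 1105.7 − 1159.57 = -53.87
nΣx² − (Σx)² = 1387.75 − 1288.81 = 98.94; nΣy² − (Σy)² = 1098.65 − 1043.29 = 55.36
r = -53.87 / √(98.94 × 55.36) = -53.87 / 74.0089 ≈ -0.7279

-0.7279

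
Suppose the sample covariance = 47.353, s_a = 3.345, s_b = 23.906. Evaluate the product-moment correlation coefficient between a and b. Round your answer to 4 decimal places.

0.5922

r = Cov(a,b) / (s_a · s_b) = 47.353 / (3.345 × 23.906)
  = 47.353 / 79.9656 ≈ 0.5922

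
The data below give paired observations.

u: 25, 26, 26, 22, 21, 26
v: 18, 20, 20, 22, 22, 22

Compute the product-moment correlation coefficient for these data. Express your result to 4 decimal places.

-0.5078

n = 6, Σu = 146, Σv = 124, Σu² = 3578, Σv² = 2576, Σuv = 3008
nΣuv − ΣuΣv = 18048 − 18104 = -56
nΣu² − (Σu)² = 21468 − 21316 = 152; nΣv² − (Σv)² = 15456 − 15376 = 80
r = -56 / √(152 × 80) = -56 / 110.2724 ≈ -0.5078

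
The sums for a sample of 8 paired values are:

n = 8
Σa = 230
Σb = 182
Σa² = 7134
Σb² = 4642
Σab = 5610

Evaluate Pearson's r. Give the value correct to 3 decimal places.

0.738

r = (nΣab − ΣaΣb) / √[(nΣa² − (Σa)²)(nΣb² − (Σb)²)]
Numerator: 8×5610 − 230×182 = 3020
Denominator: √[(57072 − 52900)(37136 − 33124)] = √[4172 × 4012] = 4091.2179
r = 3020 / 4091.2179 ≈ 0.738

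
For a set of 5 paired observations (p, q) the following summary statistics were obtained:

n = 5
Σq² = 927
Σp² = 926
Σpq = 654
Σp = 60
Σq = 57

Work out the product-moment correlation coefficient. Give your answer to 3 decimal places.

-0.126

r = (nΣpq − ΣpΣq) / √[(nΣp² − (Σp)²)(nΣq² − (Σq)²)]
Numerator: 5×654 − 60×57 = -150
Denominator: √[(4630 − 3600)(4635 − 3249)] = √[1030 × 1386] = 1194.8138
r = -150 / 1194.8138 ≈ -0.126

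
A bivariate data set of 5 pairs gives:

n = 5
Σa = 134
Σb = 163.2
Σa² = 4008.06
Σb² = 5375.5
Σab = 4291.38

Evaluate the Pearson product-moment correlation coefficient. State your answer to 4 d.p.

r = (nΣab − ΣaΣb) / √[(nΣa² − (Σa)²)(nΣb² − (Σb)²)]
Numerator: 5×4291.38 − 134×163.2 = -411.9
Denominator: √[(20040.3 − 17956)(26877.5 − 26634.24)] = √[2084.3 × 243.26] = 712.0582
r = -411.9 / 712.0582 ≈ -0.5785

-0.5785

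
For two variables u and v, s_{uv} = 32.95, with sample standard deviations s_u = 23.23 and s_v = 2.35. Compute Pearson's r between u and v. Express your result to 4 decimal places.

0.6036

r = Cov(u,v) / (s_u · s_v) = 32.95 / (23.23 × 2.35)
  = 32.95 / 54.5905 ≈ 0.6036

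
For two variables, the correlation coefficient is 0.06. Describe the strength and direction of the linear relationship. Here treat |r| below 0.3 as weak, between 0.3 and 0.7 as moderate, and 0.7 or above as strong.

r = 0.06 > 0 so the relationship is positive.
|r| = 0.06, which falls in the weak range.

weak positive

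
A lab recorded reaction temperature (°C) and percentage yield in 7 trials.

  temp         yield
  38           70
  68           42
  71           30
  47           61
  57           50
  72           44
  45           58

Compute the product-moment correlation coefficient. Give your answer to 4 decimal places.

-0.9368

n = 7, Σx = 398, Σy = 355, Σx² = 23776, Σy² = 19085, Σxy = 19141
nΣxy − ΣxΣy = 133987 − 141290 = -7303
nΣx² − (Σx)² = 166432 − 158404 = 8028; nΣy² − (Σy)² = 133595 − 126025 = 7570
r = -7303 / √(8028 × 7570) = -7303 / 7795.6372 ≈ -0.9368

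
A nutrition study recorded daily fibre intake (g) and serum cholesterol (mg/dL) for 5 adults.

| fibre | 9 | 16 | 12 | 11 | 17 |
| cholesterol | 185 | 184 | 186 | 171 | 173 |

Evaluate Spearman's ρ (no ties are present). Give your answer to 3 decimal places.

Rank fibre: 1, 4, 3, 2, 5
Rank cholesterol: 4, 3, 5, 1, 2
d = rank(fibre) − rank(cholesterol): -3, 1, -2, 1, 3; Σd² = 24
ρ = 1 − 6Σd² / [n(n²−1)] = 1 − 6×24 / (5×24) = 1 − 144/120 ≈ -0.200

-0.200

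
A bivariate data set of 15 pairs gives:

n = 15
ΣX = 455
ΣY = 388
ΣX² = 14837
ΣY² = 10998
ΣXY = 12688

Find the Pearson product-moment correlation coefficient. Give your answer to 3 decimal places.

0.921

r = (nΣXY − ΣXΣY) / √[(nΣX² − (ΣX)²)(nΣY² − (ΣY)²)]
Numerator: 15×12688 − 455×388 = 13780
Denominator: √[(222555 − 207025)(164970 − 150544)] = √[15530 × 14426] = 14967.8248
r = 13780 / 14967.8248 ≈ 0.921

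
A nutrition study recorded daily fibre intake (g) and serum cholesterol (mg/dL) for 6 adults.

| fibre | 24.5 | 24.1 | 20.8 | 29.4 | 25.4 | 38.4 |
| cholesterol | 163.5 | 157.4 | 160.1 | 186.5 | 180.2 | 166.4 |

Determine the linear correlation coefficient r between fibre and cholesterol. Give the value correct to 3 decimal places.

n = 6, Σx = 162.6, Σy = 1014.1, Σx² = 4597.78, Σy² = 172082.27, Σxy = 27579.11
nΣxy − ΣxΣy = 165474.66 − 164892.66 = 582
nΣx² − (Σx)² = 27586.68 − 26438.76 = 1147.92; nΣy² − (Σy)² = 1032493.62 − 1028398.81 = 4094.81
r = 582 / √(1147.92 × 4094.81) = 582 / 2168.0669 ≈ 0.268

0.268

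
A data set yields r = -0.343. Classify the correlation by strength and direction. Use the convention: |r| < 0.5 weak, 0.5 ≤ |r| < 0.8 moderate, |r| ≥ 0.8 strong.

r = -0.343 < 0 so the relationship is negative.
|r| = 0.343, which falls in the weak range.

weak negative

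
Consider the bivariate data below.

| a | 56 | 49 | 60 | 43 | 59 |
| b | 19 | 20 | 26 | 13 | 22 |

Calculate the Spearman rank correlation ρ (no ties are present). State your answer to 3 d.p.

0.900

Rank a: 3, 2, 5, 1, 4
Rank b: 2, 3, 5, 1, 4
d = rank(a) − rank(b): 1, -1, 0, 0, 0; Σd² = 2
ρ = 1 − 6Σd² / [n(n²−1)] = 1 − 6×2 / (5×24) = 1 − 12/120 ≈ 0.900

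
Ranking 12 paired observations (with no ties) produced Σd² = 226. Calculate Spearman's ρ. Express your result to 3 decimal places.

0.210

ρ = 1 − 6Σd² / [n(n²−1)] = 1 − 6×226 / (12×143)
  = 1 − 1356/1716 = 1 − 0.7902 ≈ 0.210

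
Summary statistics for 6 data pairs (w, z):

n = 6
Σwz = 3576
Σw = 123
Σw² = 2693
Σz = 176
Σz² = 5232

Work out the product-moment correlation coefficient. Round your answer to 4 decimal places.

-0.2935

r = (nΣwz − ΣwΣz) / √[(nΣw² − (Σw)²)(nΣz² − (Σz)²)]
Numerator: 6×3576 − 123×176 = -192
Denominator: √[(16158 − 15129)(31392 − 30976)] = √[1029 × 416] = 654.2660
r = -192 / 654.2660 ≈ -0.2935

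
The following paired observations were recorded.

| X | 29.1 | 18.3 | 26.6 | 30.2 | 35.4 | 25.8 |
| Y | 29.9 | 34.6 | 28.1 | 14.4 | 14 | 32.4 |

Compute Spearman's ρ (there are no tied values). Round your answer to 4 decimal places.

-0.9429

Rank X: 4, 1, 3, 5, 6, 2
Rank Y: 4, 6, 3, 2, 1, 5
d = rank(X) − rank(Y): 0, -5, 0, 3, 5, -3; Σd² = 68
ρ = 1 − 6Σd² / [n(n²−1)] = 1 − 6×68 / (6×35) = 1 − 408/210 ≈ -0.9429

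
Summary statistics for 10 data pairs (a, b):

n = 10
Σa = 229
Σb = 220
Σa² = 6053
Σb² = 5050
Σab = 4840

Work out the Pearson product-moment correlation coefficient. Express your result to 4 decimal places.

r = (nΣab − ΣaΣb) / √[(nΣa² − (Σa)²)(nΣb² − (Σb)²)]
Numerator: 10×4840 − 229×220 = -1980
Denominator: √[(60530 − 52441)(50500 − 48400)] = √[8089 × 2100] = 4121.5167
r = -1980 / 4121.5167 ≈ -0.4804

-0.4804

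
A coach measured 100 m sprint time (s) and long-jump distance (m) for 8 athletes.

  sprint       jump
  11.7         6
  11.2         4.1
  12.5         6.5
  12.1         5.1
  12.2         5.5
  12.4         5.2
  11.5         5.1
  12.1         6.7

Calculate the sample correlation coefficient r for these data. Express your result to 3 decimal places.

n = 8, Σx = 95.7, Σy = 44.2, Σx² = 1146.25, Σy² = 249.26, Σxy = 530.38
nΣxy − ΣxΣy = 4243.04 − 4229.94 = 13.1
nΣx² − (Σx)² = 9170 − 9158.49 = 11.51; nΣy² − (Σy)² = 1994.08 − 1953.64 = 40.44
r = 13.1 / √(11.51 × 40.44) = 13.1 / 21.5746 ≈ 0.607

0.607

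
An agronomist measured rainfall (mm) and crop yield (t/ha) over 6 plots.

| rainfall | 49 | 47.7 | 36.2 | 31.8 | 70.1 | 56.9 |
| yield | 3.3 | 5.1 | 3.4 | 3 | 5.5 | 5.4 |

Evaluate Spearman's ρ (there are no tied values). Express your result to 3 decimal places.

0.829

Rank rainfall: 4, 3, 2, 1, 6, 5
Rank yield: 2, 4, 3, 1, 6, 5
d = rank(rainfall) − rank(yield): 2, -1, -1, 0, 0, 0; Σd² = 6
ρ = 1 − 6Σd² / [n(n²−1)] = 1 − 6×6 / (6×35) = 1 − 36/210 ≈ 0.829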